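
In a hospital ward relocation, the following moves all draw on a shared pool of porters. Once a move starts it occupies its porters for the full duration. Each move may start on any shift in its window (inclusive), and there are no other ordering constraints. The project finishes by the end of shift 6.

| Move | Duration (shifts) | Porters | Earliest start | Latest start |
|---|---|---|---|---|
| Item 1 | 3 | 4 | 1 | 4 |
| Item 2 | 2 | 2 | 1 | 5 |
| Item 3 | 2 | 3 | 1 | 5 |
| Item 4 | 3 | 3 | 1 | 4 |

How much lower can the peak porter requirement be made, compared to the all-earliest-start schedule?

Early-start peak: s1:12  s2:12  s3:7  s4:0  s5:0  s6:0 ⇒ 12.
Leveled (Item 1@1, Item 2@1, Item 3@4, Item 4@4): s1:6  s2:6  s3:4  s4:6  s5:6  s6:3 ⇒ 6.
Reduction 12 − 6 = 6.

6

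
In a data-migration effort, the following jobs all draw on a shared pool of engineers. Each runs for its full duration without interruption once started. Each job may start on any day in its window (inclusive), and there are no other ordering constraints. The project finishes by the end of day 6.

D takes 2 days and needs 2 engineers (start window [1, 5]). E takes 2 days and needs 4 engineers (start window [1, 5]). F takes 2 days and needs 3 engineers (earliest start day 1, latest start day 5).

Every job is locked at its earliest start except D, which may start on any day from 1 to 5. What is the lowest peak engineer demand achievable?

D@1: d1:9  d2:9  d3:0  d4:0  d5:0  d6:0 → peak 9
D@2: d1:7  d2:9  d3:2  d4:0  d5:0  d6:0 → peak 9
D@3: d1:7  d2:7  d3:2  d4:2  d5:0  d6:0 → peak 7
D@4: d1:7  d2:7  d3:0  d4:2  d5:2  d6:0 → peak 7
D@5: d1:7  d2:7  d3:0  d4:0  d5:2  d6:2 → peak 7
Best is D@3, peak 7.

7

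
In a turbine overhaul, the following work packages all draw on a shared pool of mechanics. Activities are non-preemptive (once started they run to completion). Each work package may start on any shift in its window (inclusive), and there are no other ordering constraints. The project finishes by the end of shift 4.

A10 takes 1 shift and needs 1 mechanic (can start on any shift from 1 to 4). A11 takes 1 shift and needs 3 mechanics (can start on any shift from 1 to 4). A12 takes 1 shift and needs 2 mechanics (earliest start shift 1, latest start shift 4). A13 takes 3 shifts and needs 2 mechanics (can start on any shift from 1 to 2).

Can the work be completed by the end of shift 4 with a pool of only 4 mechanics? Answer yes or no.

yes

Schedule A10@1, A11@1, A12@2, A13@2: s1:4  s2:4  s3:2  s4:2 — peak 4 ≤ 4.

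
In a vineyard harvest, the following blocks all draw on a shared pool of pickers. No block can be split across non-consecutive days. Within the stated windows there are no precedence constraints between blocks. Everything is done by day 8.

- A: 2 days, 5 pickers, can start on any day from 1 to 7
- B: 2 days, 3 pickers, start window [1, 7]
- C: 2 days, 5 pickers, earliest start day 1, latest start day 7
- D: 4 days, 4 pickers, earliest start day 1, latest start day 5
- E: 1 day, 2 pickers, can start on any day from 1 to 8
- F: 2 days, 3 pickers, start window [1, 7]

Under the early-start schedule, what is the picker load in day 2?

20

At early start, day 2 has: A, B, C, D, F.
Demand: 5 + 3 + 5 + 4 + 3 = 20.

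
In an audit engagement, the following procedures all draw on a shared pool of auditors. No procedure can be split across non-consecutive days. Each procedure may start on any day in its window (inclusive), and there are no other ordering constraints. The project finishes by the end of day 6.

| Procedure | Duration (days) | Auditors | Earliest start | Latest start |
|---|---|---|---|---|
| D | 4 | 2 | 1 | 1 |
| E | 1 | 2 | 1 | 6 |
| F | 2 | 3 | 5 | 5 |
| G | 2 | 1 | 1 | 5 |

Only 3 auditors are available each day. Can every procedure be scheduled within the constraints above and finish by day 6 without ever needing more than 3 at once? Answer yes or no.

no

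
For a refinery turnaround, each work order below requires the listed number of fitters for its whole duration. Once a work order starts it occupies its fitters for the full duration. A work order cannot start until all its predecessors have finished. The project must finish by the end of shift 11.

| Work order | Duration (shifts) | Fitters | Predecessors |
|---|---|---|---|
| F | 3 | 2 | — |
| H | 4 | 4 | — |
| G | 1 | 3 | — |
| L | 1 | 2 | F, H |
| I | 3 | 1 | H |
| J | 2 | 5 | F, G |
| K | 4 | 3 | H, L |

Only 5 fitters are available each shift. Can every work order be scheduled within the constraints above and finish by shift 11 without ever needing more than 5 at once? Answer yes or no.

The minimum achievable peak is 6; 5 < 6, so no feasible schedule stays within the cap.

no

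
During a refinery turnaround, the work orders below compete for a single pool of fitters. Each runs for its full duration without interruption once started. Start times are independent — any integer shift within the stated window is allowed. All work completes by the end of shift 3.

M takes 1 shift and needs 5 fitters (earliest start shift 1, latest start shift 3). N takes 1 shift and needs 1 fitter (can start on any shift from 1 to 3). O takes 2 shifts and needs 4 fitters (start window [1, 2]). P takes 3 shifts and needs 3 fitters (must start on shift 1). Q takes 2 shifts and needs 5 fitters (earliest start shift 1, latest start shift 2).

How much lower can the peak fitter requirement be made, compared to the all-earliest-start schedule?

6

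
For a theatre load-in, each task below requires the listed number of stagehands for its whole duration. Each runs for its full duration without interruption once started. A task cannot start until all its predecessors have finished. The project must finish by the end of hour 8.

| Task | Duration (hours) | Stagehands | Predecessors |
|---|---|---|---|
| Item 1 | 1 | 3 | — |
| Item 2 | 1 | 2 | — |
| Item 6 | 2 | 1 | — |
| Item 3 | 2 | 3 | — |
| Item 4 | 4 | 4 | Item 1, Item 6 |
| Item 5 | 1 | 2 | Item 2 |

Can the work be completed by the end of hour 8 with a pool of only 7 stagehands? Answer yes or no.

yes

Schedule Item 1@1, Item 2@1, Item 6@2, Item 3@2, Item 4@4, Item 5@8: h1:5  h2:4  h3:4  h4:4  h5:4  h6:4  h7:4  h8:2 — peak 5 ≤ 7.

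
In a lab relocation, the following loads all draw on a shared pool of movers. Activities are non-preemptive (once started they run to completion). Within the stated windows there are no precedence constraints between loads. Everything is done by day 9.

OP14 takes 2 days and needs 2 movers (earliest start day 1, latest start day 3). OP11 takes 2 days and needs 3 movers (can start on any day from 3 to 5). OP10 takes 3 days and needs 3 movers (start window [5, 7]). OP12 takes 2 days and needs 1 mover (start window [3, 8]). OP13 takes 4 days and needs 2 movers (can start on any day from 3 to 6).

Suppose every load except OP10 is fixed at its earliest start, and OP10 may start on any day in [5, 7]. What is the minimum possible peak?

6

OP10@5: d1:2  d2:2  d3:6  d4:6  d5:5  d6:5  d7:3  d8:0  d9:0 → peak 6
OP10@6: d1:2  d2:2  d3:6  d4:6  d5:2  d6:5  d7:3  d8:3  d9:0 → peak 6
OP10@7: d1:2  d2:2  d3:6  d4:6  d5:2  d6:2  d7:3  d8:3  d9:3 → peak 6
Best is OP10@5, peak 6.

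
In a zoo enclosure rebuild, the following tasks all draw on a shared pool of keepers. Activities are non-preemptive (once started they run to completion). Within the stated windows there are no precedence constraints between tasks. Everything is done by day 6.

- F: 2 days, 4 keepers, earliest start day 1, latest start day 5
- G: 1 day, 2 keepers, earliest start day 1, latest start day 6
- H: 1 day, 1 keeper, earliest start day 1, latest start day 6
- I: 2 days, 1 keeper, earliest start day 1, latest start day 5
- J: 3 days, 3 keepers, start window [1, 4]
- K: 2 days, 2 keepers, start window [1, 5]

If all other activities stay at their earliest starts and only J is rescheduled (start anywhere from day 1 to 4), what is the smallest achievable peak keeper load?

J@1: d1:13  d2:10  d3:3  d4:0  d5:0  d6:0 → peak 13
J@2: d1:10  d2:10  d3:3  d4:3  d5:0  d6:0 → peak 10
J@3: d1:10  d2:7  d3:3  d4:3  d5:3  d6:0 → peak 10
J@4: d1:10  d2:7  d3:0  d4:3  d5:3  d6:3 → peak 10
Best is J@2, peak 10.

10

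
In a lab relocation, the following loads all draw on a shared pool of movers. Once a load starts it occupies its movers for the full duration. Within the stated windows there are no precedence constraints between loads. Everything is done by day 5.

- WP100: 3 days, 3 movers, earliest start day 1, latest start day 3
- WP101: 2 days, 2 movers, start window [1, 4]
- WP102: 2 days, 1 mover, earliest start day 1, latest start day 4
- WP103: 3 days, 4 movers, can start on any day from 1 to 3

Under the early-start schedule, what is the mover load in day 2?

10

At early start, day 2 has: WP100, WP101, WP102, WP103.
Demand: 3 + 2 + 1 + 4 = 10.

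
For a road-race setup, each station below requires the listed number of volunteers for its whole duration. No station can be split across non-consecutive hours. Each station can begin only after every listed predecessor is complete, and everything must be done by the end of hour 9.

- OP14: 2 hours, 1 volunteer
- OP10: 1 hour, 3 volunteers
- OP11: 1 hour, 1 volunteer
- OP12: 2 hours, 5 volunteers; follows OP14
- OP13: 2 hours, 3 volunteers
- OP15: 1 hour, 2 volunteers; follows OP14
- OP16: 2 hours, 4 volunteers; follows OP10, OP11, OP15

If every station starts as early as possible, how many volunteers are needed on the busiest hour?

9

Early-start schedule: OP14@1, OP10@1, OP11@1, OP12@3, OP13@1, OP15@3, OP16@4.
Load per hour: hour 1: 8, hour 2: 4, hour 3: 7, hour 4: 9, hour 5: 4, hour 6: 0, hour 7: 0, hour 8: 0, hour 9: 0.
Peak is 9.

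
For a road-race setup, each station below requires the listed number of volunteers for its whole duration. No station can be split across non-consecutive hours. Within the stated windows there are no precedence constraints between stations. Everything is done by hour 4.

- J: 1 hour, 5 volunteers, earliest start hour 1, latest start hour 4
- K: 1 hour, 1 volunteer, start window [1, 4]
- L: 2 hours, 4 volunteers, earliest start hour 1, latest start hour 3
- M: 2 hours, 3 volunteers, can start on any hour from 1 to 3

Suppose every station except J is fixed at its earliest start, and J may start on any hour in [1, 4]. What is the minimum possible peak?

J@1: h1:13  h2:7  h3:0  h4:0 → peak 13
J@2: h1:8  h2:12  h3:0  h4:0 → peak 12
J@3: h1:8  h2:7  h3:5  h4:0 → peak 8
J@4: h1:8  h2:7  h3:0  h4:5 → peak 8
Best is J@3, peak 8.

8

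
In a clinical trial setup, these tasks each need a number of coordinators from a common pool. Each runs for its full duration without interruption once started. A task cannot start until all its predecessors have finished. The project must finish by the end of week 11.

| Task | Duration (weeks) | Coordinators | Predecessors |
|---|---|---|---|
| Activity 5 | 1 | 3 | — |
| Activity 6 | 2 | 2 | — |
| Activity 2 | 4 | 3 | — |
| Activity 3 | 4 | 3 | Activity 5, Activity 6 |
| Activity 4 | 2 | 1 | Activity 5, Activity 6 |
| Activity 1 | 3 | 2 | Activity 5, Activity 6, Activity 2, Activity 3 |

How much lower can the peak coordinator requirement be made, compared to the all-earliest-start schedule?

Early-start peak: w1:8  w2:5  w3:7  w4:7  w5:3  w6:3  w7:2  w8:2  w9:2  w10:0  w11:0 ⇒ 8.
Leveled (Activity 5@1, Activity 6@1, Activity 2@2, Activity 3@3, Activity 4@6, Activity 1@7): w1:5  w2:5  w3:6  w4:6  w5:6  w6:4  w7:3  w8:2  w9:2  w10:0  w11:0 ⇒ 6.
Reduction 8 − 6 = 2.

2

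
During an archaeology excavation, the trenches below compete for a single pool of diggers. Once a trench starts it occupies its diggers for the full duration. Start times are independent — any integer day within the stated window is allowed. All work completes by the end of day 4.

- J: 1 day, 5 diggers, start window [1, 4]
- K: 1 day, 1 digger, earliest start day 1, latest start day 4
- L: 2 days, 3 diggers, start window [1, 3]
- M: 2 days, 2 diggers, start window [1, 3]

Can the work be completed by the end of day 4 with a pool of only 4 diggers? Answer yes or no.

no

The minimum achievable peak is 5; 4 < 5, so no feasible schedule stays within the cap.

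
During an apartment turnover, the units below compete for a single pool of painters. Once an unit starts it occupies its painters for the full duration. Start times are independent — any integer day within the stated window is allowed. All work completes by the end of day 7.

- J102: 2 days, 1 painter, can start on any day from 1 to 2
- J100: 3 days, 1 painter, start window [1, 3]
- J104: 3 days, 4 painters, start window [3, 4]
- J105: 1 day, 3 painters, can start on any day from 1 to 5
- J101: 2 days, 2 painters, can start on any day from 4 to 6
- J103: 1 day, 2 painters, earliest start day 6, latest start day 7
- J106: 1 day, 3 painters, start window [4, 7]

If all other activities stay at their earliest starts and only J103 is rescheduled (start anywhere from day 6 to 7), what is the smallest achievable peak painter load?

9

J103@6: d1:5  d2:2  d3:5  d4:9  d5:6  d6:2  d7:0 → peak 9
J103@7: d1:5  d2:2  d3:5  d4:9  d5:6  d6:0  d7:2 → peak 9
Best is J103@6, peak 9.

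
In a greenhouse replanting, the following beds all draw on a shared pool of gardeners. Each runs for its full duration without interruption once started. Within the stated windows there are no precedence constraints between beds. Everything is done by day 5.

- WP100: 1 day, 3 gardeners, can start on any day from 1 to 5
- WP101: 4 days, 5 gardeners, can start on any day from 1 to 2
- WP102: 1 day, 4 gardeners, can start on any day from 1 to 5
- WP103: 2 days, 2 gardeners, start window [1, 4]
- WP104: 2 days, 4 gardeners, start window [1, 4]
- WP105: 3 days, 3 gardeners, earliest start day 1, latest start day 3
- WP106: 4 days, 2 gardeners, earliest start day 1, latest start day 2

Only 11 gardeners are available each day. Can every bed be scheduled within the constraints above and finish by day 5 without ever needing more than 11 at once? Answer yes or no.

Total gardener-days = 56; over 5 days the average is 56/5 > 11, so some day must exceed 11.

no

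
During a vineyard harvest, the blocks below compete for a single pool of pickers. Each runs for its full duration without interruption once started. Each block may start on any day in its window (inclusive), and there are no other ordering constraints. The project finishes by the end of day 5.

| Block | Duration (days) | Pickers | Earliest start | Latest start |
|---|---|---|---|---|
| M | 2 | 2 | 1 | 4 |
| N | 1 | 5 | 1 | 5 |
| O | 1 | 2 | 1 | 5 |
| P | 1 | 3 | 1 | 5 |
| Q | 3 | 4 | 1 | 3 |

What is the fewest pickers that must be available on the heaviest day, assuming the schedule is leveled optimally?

6

Early-start (M@1, N@1, O@1, P@1, Q@1) gives peak 16: d1:16  d2:6  d3:4  d4:0  d5:0.
Shift N→4, O→3, P→5.
Schedule M@1, N@4, O@3, P@5, Q@1: d1:6  d2:6  d3:6  d4:5  d5:3 — peak 6.
Total picker-days = 26 over 5 days ⇒ peak ≥ ⌈26/5⌉ = 6, so 6 is optimal.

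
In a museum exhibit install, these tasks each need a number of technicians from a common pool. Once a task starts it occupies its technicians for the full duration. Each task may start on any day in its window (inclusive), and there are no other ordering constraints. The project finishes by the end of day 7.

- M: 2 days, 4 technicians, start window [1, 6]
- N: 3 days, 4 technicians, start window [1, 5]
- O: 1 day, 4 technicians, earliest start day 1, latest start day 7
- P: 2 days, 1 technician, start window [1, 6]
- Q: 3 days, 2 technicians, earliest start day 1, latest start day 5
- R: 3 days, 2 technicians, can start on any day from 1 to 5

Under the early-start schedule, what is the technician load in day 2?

At early start, day 2 has: M, N, P, Q, R.
Demand: 4 + 4 + 1 + 2 + 2 = 13.

13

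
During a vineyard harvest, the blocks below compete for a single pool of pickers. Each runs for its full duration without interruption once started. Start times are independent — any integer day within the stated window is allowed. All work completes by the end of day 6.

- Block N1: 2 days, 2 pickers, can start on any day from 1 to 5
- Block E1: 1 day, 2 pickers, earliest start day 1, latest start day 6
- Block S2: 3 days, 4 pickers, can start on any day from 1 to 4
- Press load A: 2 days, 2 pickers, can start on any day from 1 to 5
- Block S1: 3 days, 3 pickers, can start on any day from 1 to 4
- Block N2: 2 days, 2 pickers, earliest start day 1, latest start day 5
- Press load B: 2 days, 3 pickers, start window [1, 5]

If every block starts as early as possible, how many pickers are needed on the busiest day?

18

Early-start schedule: Block N1@1, Block E1@1, Block S2@1, Press load A@1, Block S1@1, Block N2@1, Press load B@1.
Load per day: day 1: 18, day 2: 16, day 3: 7, day 4: 0, day 5: 0, day 6: 0.
Peak is 18.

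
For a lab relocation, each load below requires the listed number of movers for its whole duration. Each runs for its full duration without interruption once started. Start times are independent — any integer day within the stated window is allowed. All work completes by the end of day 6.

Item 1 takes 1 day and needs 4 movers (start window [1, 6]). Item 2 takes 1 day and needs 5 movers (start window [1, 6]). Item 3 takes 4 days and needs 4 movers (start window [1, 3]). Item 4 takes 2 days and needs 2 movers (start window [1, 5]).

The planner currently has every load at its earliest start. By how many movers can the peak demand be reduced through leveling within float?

9

Early-start peak: d1:15  d2:6  d3:4  d4:4  d5:0  d6:0 ⇒ 15.
Leveled (Item 1@1, Item 2@2, Item 3@3, Item 4@3): d1:4  d2:5  d3:6  d4:6  d5:4  d6:4 ⇒ 6.
Reduction 15 − 6 = 9.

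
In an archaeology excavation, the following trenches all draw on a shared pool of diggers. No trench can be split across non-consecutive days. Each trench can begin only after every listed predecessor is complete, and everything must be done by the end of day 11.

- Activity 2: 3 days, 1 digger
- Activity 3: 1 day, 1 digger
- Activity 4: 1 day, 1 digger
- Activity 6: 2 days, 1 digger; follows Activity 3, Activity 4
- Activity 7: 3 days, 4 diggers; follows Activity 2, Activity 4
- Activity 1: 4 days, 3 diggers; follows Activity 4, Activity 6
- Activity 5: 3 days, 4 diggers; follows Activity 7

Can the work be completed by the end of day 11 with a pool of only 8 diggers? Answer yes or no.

yes

Schedule Activity 2@1, Activity 3@1, Activity 4@1, Activity 6@2, Activity 7@4, Activity 1@4, Activity 5@7: d1:3  d2:2  d3:2  d4:7  d5:7  d6:7  d7:7  d8:4  d9:4  d10:0  d11:0 — peak 7 ≤ 8.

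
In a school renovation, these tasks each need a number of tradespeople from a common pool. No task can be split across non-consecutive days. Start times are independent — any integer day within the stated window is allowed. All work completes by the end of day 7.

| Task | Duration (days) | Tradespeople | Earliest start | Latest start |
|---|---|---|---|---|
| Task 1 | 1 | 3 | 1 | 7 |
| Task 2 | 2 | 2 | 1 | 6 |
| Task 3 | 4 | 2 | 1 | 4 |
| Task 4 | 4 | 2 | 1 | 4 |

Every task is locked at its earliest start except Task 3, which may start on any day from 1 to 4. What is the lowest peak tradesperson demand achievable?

Task 3@1: d1:9  d2:6  d3:4  d4:4  d5:0  d6:0  d7:0 → peak 9
Task 3@2: d1:7  d2:6  d3:4  d4:4  d5:2  d6:0  d7:0 → peak 7
Task 3@3: d1:7  d2:4  d3:4  d4:4  d5:2  d6:2  d7:0 → peak 7
Task 3@4: d1:7  d2:4  d3:2  d4:4  d5:2  d6:2  d7:2 → peak 7
Best is Task 3@2, peak 7.

7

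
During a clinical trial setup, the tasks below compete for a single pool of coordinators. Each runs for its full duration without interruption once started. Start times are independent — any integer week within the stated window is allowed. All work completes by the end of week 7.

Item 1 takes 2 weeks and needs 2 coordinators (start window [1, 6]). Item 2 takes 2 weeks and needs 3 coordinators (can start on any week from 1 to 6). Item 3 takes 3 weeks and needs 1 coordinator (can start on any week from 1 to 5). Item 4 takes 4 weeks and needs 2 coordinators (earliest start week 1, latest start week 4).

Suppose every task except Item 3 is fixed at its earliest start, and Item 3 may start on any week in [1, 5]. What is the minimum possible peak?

7

Item 3@1: w1:8  w2:8  w3:3  w4:2  w5:0  w6:0  w7:0 → peak 8
Item 3@2: w1:7  w2:8  w3:3  w4:3  w5:0  w6:0  w7:0 → peak 8
Item 3@3: w1:7  w2:7  w3:3  w4:3  w5:1  w6:0  w7:0 → peak 7
Item 3@4: w1:7  w2:7  w3:2  w4:3  w5:1  w6:1  w7:0 → peak 7
Item 3@5: w1:7  w2:7  w3:2  w4:2  w5:1  w6:1  w7:1 → peak 7
Best is Item 3@3, peak 7.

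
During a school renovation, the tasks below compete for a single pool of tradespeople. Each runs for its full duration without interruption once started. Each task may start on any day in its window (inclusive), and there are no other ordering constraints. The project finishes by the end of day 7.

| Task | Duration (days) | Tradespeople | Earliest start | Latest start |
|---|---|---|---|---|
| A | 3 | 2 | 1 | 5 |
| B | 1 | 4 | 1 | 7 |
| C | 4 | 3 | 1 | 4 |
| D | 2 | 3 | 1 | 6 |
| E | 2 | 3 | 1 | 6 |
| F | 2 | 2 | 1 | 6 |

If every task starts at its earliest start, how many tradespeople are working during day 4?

At early start, day 4 has: C.
Demand: 3 = 3.

3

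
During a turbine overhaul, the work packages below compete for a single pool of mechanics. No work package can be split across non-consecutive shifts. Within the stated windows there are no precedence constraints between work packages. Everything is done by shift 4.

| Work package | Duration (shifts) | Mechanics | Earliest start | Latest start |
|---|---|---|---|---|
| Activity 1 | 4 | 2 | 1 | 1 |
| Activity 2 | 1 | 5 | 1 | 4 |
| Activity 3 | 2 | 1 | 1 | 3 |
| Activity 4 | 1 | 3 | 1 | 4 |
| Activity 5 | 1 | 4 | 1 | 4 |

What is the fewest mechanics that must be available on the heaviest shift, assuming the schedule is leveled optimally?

Early-start (Activity 1@1, Activity 2@1, Activity 3@1, Activity 4@1, Activity 5@1) gives peak 15: s1:15  s2:3  s3:2  s4:2.
Shift Activity 3→2, Activity 4→2, Activity 5→3.
Schedule Activity 1@1, Activity 2@1, Activity 3@2, Activity 4@2, Activity 5@3: s1:7  s2:6  s3:7  s4:2 — peak 7.

7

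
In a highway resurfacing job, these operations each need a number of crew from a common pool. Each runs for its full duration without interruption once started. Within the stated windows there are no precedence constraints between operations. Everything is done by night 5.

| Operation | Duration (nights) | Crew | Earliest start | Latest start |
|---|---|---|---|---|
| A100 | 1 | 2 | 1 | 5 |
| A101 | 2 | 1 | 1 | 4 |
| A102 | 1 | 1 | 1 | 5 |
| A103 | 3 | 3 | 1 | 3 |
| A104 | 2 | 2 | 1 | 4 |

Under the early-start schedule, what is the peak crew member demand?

Early-start schedule: A100@1, A101@1, A102@1, A103@1, A104@1.
Load per night: night 1: 9, night 2: 6, night 3: 3, night 4: 0, night 5: 0.
Peak is 9.

9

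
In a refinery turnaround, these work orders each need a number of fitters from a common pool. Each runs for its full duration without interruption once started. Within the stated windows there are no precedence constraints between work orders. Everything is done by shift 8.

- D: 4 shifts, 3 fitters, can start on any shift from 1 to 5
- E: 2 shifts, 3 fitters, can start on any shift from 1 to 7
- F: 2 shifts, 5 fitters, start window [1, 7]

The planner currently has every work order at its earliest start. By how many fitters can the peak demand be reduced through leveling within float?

Early-start peak: s1:11  s2:11  s3:3  s4:3  s5:0  s6:0  s7:0  s8:0 ⇒ 11.
Leveled (D@1, E@5, F@7): s1:3  s2:3  s3:3  s4:3  s5:3  s6:3  s7:5  s8:5 ⇒ 5.
Reduction 11 − 5 = 6.

6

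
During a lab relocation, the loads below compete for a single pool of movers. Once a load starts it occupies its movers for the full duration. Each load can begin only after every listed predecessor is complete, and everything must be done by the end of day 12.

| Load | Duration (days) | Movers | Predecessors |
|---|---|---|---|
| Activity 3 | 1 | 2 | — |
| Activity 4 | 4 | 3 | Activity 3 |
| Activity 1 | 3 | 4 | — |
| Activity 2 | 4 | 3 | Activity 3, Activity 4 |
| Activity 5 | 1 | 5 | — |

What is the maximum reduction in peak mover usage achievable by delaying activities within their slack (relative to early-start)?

Early-start peak: d1:11  d2:7  d3:7  d4:3  d5:3  d6:3  d7:3  d8:3  d9:3  d10:0  d11:0  d12:0 ⇒ 11.
Leveled (Activity 3@1, Activity 4@4, Activity 1@1, Activity 2@8, Activity 5@12): d1:6  d2:4  d3:4  d4:3  d5:3  d6:3  d7:3  d8:3  d9:3  d10:3  d11:3  d12:5 ⇒ 6.
Reduction 11 − 6 = 5.

5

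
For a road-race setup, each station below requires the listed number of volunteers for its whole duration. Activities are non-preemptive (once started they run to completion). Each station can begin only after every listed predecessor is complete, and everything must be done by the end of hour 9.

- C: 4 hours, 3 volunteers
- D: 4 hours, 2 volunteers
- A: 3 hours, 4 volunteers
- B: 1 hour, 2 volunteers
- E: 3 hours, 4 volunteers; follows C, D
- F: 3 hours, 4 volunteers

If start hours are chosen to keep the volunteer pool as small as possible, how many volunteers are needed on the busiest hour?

Early-start (C@1, D@1, A@1, B@1, E@5, F@1) gives peak 15: h1:15  h2:13  h3:13  h4:5  h5:4  h6:4  h7:4  h8:0  h9:0.
Shift B→4, F→5.
Schedule C@1, D@1, A@1, B@4, E@5, F@5: h1:9  h2:9  h3:9  h4:7  h5:8  h6:8  h7:8  h8:0  h9:0 — peak 9.

9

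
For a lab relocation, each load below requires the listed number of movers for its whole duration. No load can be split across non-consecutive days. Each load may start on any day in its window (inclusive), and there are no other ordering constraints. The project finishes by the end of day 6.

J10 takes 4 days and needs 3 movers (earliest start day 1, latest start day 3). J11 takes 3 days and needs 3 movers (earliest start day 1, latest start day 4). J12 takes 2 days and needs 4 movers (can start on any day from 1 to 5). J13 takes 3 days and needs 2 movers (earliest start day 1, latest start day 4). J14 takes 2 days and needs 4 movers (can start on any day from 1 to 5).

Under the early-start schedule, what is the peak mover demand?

16

Early-start schedule: J10@1, J11@1, J12@1, J13@1, J14@1.
Load per day: day 1: 16, day 2: 16, day 3: 8, day 4: 3, day 5: 0, day 6: 0.
Peak is 16.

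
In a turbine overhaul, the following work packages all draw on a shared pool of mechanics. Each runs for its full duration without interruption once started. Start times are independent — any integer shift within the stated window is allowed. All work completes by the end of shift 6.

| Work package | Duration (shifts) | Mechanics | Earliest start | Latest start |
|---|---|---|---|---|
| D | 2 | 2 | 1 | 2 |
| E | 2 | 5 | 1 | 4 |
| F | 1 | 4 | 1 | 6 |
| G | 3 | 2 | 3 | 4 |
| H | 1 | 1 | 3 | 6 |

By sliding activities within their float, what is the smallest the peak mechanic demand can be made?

7

Early-start (D@1, E@1, F@1, G@3, H@3) gives peak 11: s1:11  s2:7  s3:3  s4:2  s5:2  s6:0.
Shift F→3.
Schedule D@1, E@1, F@3, G@3, H@3: s1:7  s2:7  s3:7  s4:2  s5:2  s6:0 — peak 7.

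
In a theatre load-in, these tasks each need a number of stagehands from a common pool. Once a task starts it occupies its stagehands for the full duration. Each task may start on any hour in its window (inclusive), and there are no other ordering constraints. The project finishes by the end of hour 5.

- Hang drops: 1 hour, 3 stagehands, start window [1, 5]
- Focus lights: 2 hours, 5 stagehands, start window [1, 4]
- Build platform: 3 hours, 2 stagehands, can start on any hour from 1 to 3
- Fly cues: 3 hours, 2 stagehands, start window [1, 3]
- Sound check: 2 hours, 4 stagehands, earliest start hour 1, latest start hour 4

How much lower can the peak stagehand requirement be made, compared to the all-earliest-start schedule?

9

Early-start peak: h1:16  h2:13  h3:4  h4:0  h5:0 ⇒ 16.
Leveled (Hang drops@3, Focus lights@1, Build platform@1, Fly cues@3, Sound check@4): h1:7  h2:7  h3:7  h4:6  h5:6 ⇒ 7.
Reduction 16 − 7 = 9.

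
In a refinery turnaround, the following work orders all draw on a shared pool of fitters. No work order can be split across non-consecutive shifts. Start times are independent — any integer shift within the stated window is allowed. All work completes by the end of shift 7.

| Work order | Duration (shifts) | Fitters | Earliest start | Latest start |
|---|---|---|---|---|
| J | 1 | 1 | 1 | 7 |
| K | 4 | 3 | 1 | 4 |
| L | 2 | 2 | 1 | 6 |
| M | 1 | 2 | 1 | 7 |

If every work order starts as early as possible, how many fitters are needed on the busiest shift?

8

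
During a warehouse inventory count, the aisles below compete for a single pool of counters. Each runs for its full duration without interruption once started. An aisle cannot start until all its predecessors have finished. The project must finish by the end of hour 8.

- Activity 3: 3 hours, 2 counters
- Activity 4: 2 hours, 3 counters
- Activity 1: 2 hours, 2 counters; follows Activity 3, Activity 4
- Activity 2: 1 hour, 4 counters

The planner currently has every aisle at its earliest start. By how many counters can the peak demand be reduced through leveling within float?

5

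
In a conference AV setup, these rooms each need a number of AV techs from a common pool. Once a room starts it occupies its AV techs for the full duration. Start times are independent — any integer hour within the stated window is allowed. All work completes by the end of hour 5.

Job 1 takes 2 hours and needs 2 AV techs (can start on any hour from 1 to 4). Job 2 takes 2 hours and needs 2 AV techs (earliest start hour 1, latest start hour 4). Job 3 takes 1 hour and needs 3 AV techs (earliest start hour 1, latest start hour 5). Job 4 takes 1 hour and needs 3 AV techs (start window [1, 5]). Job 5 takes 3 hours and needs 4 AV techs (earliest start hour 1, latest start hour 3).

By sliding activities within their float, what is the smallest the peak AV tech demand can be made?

Early-start (Job 1@1, Job 2@1, Job 3@1, Job 4@1, Job 5@1) gives peak 14: h1:14  h2:8  h3:4  h4:0  h5:0.
Shift Job 2→3, Job 4→2, Job 5→3.
Schedule Job 1@1, Job 2@3, Job 3@1, Job 4@2, Job 5@3: h1:5  h2:5  h3:6  h4:6  h5:4 — peak 6.
Total AV tech-hours = 26 over 5 hours ⇒ peak ≥ ⌈26/5⌉ = 6, so 6 is optimal.

6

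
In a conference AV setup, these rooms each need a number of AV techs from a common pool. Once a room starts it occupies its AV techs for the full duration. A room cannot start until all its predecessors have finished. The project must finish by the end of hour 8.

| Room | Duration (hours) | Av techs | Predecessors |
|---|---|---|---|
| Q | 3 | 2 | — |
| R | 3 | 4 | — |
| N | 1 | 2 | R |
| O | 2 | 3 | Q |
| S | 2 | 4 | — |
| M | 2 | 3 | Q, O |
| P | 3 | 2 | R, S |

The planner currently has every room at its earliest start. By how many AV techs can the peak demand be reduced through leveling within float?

3

Early-start peak: h1:10  h2:10  h3:6  h4:7  h5:5  h6:5  h7:3  h8:0 ⇒ 10.
Leveled (Q@1, R@1, N@4, O@5, S@4, M@7, P@6): h1:6  h2:6  h3:6  h4:6  h5:7  h6:5  h7:5  h8:5 ⇒ 7.
Reduction 10 − 7 = 3.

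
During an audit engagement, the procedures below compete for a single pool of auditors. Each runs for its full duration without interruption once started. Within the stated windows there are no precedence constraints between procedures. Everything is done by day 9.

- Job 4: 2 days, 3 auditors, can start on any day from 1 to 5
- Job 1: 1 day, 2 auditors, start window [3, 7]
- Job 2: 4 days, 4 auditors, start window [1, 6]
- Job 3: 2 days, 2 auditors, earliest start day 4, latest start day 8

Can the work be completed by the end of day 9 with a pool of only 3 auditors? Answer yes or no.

no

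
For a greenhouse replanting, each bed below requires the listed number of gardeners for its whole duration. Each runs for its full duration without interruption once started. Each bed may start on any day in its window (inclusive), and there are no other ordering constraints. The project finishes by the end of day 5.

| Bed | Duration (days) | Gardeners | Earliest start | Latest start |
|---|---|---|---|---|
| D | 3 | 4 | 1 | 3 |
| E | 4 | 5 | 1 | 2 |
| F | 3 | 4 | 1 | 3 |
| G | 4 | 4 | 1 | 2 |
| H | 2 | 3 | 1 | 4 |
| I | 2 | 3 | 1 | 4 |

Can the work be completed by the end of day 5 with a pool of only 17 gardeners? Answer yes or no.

Schedule D@1, E@1, F@1, G@1, H@4, I@4: d1:17  d2:17  d3:17  d4:15  d5:6 — peak 17 ≤ 17.

yes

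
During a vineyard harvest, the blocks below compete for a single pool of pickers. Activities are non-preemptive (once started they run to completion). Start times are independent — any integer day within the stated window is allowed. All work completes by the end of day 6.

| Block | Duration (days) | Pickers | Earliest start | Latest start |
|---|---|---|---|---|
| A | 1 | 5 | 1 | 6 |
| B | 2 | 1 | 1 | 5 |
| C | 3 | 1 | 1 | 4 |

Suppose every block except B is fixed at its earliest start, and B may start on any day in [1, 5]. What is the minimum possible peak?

6

B@1: d1:7  d2:2  d3:1  d4:0  d5:0  d6:0 → peak 7
B@2: d1:6  d2:2  d3:2  d4:0  d5:0  d6:0 → peak 6
B@3: d1:6  d2:1  d3:2  d4:1  d5:0  d6:0 → peak 6
B@4: d1:6  d2:1  d3:1  d4:1  d5:1  d6:0 → peak 6
B@5: d1:6  d2:1  d3:1  d4:0  d5:1  d6:1 → peak 6
Best is B@2, peak 6.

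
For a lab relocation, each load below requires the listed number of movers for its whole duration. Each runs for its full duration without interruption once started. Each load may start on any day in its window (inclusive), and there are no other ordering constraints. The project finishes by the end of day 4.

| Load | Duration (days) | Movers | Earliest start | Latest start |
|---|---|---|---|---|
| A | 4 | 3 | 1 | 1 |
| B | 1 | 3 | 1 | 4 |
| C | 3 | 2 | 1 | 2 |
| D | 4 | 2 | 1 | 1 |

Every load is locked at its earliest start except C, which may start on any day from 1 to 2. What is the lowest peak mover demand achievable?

8

C@1: d1:10  d2:7  d3:7  d4:5 → peak 10
C@2: d1:8  d2:7  d3:7  d4:7 → peak 8
Best is C@2, peak 8.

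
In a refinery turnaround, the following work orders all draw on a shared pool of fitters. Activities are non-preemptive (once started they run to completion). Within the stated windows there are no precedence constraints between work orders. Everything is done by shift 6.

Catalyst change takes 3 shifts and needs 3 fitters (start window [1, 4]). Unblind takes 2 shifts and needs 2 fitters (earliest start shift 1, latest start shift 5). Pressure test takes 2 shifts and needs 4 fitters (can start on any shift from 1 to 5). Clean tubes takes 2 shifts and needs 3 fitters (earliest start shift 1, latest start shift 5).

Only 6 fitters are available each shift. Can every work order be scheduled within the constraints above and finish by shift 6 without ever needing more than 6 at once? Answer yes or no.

yes

Schedule Catalyst change@1, Unblind@1, Pressure test@5, Clean tubes@3: s1:5  s2:5  s3:6  s4:3  s5:4  s6:4 — peak 6 ≤ 6.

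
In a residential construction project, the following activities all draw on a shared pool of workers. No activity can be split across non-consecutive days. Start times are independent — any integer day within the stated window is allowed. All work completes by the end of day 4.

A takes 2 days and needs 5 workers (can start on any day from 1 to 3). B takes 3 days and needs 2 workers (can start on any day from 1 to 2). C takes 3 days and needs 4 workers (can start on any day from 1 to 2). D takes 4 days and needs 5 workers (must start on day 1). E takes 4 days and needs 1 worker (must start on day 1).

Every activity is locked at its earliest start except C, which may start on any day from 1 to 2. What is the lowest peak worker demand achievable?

C@1: d1:17  d2:17  d3:12  d4:6 → peak 17
C@2: d1:13  d2:17  d3:12  d4:10 → peak 17
Best is C@1, peak 17.

17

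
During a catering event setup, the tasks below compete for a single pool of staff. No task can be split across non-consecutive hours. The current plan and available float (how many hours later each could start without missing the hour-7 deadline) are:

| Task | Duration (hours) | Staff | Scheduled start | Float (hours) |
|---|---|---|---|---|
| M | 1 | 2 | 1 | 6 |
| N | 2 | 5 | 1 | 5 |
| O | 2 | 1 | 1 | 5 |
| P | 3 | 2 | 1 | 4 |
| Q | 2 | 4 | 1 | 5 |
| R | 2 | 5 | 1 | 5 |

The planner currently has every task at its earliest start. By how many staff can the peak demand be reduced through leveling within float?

13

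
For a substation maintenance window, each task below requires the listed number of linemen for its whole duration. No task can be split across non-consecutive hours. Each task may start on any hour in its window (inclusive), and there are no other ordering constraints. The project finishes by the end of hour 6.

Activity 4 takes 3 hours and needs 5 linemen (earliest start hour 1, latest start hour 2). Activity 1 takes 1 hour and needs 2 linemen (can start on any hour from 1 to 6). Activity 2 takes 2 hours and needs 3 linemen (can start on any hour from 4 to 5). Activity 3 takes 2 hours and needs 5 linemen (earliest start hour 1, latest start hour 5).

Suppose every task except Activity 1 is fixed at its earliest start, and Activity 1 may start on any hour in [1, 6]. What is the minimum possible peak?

10

Activity 1@1: h1:12  h2:10  h3:5  h4:3  h5:3  h6:0 → peak 12
Activity 1@2: h1:10  h2:12  h3:5  h4:3  h5:3  h6:0 → peak 12
Activity 1@3: h1:10  h2:10  h3:7  h4:3  h5:3  h6:0 → peak 10
Activity 1@4: h1:10  h2:10  h3:5  h4:5  h5:3  h6:0 → peak 10
Activity 1@5: h1:10  h2:10  h3:5  h4:3  h5:5  h6:0 → peak 10
Activity 1@6: h1:10  h2:10  h3:5  h4:3  h5:3  h6:2 → peak 10
Best is Activity 1@3, peak 10.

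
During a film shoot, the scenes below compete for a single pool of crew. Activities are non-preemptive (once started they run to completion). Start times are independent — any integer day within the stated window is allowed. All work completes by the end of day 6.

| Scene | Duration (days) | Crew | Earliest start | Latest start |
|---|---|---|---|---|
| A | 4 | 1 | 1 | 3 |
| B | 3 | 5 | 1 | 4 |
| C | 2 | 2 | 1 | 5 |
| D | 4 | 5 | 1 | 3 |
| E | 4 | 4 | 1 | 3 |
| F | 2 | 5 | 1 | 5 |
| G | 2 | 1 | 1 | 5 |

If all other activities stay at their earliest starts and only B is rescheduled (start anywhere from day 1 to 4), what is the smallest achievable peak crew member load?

18

B@1: d1:23  d2:23  d3:15  d4:10  d5:0  d6:0 → peak 23
B@2: d1:18  d2:23  d3:15  d4:15  d5:0  d6:0 → peak 23
B@3: d1:18  d2:18  d3:15  d4:15  d5:5  d6:0 → peak 18
B@4: d1:18  d2:18  d3:10  d4:15  d5:5  d6:5 → peak 18
Best is B@3, peak 18.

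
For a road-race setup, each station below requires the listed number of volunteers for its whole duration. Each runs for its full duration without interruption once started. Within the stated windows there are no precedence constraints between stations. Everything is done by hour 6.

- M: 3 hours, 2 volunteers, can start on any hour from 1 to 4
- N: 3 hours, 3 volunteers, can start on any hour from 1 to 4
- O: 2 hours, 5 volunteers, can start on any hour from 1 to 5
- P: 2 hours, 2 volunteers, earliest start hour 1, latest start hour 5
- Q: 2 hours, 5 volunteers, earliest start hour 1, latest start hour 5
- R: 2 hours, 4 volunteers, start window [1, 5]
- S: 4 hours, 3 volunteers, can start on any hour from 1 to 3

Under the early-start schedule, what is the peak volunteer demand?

Early-start schedule: M@1, N@1, O@1, P@1, Q@1, R@1, S@1.
Load per hour: hour 1: 24, hour 2: 24, hour 3: 8, hour 4: 3, hour 5: 0, hour 6: 0.
Peak is 24.

24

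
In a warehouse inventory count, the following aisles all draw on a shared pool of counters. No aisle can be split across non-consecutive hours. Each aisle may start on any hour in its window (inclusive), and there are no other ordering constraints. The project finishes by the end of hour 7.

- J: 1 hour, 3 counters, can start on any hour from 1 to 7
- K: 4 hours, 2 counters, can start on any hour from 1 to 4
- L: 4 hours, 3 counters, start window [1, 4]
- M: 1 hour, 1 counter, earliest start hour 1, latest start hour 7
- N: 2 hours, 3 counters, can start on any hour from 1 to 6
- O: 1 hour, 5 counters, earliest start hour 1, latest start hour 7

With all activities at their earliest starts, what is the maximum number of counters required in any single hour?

17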